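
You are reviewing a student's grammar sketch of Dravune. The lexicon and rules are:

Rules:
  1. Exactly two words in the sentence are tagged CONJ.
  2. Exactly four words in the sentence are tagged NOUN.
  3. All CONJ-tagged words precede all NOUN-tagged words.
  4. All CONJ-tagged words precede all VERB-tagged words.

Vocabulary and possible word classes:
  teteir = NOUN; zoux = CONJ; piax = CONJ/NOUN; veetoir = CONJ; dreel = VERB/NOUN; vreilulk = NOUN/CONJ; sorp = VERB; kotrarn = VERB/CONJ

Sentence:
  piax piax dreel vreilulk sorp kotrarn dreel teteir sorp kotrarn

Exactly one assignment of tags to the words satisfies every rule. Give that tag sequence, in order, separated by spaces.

CONJ CONJ NOUN NOUN VERB VERB NOUN NOUN VERB VERB

Candidates per position — 1:piax {CONJ,NOUN}; 2:piax {CONJ,NOUN}; 3:dreel {VERB,NOUN}; 4:vreilulk {NOUN,CONJ}; 5:sorp {VERB}; 6:kotrarn {VERB,CONJ}; 7:dreel {VERB,NOUN}; 8:teteir {NOUN}; 9:sorp {VERB}; 10:kotrarn {VERB,CONJ}.
Word 6 cannot be CONJ — rule 4 would then fail for every completion. It is VERB.
Word 10 cannot be CONJ — rule 3 would then fail for every completion. It is VERB.
The remaining ambiguous positions (1, 2, 3, 4, 7) are resolved jointly — only one combination satisfies every rule.
The only consistent sequence is: CONJ CONJ NOUN NOUN VERB VERB NOUN NOUN VERB VERB.
Check: rule 1 ✓; rule 2 ✓; rule 3 ✓; rule 4 ✓.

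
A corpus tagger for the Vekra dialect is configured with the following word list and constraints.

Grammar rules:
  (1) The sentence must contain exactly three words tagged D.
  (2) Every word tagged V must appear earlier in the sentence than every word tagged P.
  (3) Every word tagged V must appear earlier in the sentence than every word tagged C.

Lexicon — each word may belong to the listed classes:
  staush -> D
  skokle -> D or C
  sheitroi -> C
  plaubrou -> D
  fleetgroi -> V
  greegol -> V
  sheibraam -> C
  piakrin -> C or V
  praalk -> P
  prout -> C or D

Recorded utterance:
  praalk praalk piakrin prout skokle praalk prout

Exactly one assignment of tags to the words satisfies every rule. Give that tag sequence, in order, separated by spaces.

Candidates per position — 1:praalk {P}; 2:praalk {P}; 3:piakrin {C,V}; 4:prout {C,D}; 5:skokle {D,C}; 6:praalk {P}; 7:prout {C,D}.
Word 3 cannot be V — rule 2 would then fail for every completion. It is C.
Word 4 cannot be C — rule 1 would then fail for every completion. It is D.
Word 5 cannot be C — rule 1 would then fail for every completion. It is D.
Word 7 cannot be C — rule 1 would then fail for every completion. It is D.
The only consistent sequence is: P P C D D P D.
Check: rule 1 holds; rule 2 holds; rule 3 holds.

P P C D D P D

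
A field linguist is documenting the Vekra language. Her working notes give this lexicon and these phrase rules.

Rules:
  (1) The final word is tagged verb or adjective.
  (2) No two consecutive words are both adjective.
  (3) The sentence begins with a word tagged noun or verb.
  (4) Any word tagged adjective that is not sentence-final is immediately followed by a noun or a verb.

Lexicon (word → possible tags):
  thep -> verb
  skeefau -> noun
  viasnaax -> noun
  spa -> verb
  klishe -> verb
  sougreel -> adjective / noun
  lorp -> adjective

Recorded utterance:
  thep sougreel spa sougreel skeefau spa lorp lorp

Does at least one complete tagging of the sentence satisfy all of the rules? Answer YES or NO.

NO

Candidates per position — 1:thep {verb}; 2:sougreel {adjective,noun}; 3:spa {verb}; 4:sougreel {adjective,noun}; 5:skeefau {noun}; 6:spa {verb}; 7:lorp {adjective}; 8:lorp {adjective}.
Rule 2 cannot be satisfied by any choice of tags from the lexicon.
So there is no consistent tagging.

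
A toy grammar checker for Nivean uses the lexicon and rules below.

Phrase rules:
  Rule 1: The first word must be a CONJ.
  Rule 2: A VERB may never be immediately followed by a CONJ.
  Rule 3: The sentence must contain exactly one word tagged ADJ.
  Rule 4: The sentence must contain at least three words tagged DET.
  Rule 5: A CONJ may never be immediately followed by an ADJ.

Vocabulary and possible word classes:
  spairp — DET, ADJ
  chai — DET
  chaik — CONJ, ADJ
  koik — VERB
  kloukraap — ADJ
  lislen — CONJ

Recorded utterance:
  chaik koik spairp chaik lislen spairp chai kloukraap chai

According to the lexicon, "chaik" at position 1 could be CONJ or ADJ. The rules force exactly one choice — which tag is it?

Candidates per position — 1:chaik {CONJ,ADJ}; 2:koik {VERB}; 3:spairp {DET,ADJ}; 4:chaik {CONJ,ADJ}; 5:lislen {CONJ}; 6:spairp {DET,ADJ}; 7:chai {DET}; 8:kloukraap {ADJ}; 9:chai {DET}.
If word 1 were ADJ, no tagging could satisfy rule 1; so word 1 is CONJ.
If word 3 were ADJ, no tagging could satisfy rule 3; so word 3 is DET.
If word 4 were ADJ, no tagging could satisfy rule 3; so word 4 is CONJ.
If word 6 were ADJ, no tagging could satisfy rule 3; so word 6 is DET.
That leaves exactly one tagging: CONJ VERB DET CONJ CONJ DET DET ADJ DET.
Verifying each rule — rule 1 ✓; rule 2 ✓; rule 3 ✓; rule 4 ✓; rule 5 ✓.

CONJ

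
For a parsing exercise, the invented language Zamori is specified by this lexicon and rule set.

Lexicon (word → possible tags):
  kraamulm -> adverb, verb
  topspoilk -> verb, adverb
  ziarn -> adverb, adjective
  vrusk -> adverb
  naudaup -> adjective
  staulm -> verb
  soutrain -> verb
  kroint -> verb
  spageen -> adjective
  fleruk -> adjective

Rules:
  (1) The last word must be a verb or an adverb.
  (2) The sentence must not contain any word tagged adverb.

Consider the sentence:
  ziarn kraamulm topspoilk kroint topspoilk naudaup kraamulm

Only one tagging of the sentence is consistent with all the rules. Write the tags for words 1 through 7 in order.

Candidates per position — 1:ziarn {adverb,adjective}; 2:kraamulm {adverb,verb}; 3:topspoilk {verb,adverb}; 4:kroint {verb}; 5:topspoilk {verb,adverb}; 6:naudaup {adjective}; 7:kraamulm {adverb,verb}.
Position 1: tagging it adverb would leave rule 2 unsatisfiable, so it must be adjective.
Position 2: tagging it adverb would leave rule 2 unsatisfiable, so it must be verb.
Position 3: tagging it adverb would leave rule 2 unsatisfiable, so it must be verb.
Position 5: tagging it adverb would leave rule 2 unsatisfiable, so it must be verb.
Position 7: tagging it adverb would leave rule 2 unsatisfiable, so it must be verb.
The only consistent sequence is: adjective verb verb verb verb adjective verb.
Check: rule 1 satisfied; rule 2 satisfied.

adjective verb verb verb verb adjective verb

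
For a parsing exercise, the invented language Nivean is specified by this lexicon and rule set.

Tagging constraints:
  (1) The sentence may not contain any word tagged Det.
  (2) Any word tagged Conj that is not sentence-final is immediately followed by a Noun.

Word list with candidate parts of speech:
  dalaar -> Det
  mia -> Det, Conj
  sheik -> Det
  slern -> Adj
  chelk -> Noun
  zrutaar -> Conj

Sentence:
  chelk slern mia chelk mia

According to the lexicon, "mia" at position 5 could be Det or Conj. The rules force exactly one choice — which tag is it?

Conj

Candidates per position — 1:chelk {Noun}; 2:slern {Adj}; 3:mia {Det,Conj}; 4:chelk {Noun}; 5:mia {Det,Conj}.
If word 3 were Det, no tagging could satisfy rule 1; so word 3 is Conj.
If word 5 were Det, no tagging could satisfy rule 1; so word 5 is Conj.
The only consistent sequence is: Noun Adj Conj Noun Conj.
Check: rule 1 satisfied; rule 2 satisfied.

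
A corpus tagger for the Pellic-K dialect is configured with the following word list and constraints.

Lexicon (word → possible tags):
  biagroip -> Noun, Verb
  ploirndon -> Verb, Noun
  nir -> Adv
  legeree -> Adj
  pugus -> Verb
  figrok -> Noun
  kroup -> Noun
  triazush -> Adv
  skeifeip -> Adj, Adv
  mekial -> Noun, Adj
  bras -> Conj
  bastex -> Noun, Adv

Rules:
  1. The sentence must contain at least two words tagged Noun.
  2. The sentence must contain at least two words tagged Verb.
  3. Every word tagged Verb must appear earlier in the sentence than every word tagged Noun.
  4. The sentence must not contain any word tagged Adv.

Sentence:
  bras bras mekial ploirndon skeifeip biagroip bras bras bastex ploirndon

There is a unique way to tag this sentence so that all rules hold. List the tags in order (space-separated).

Candidates per position — 1:bras {Conj}; 2:bras {Conj}; 3:mekial {Noun,Adj}; 4:ploirndon {Verb,Noun}; 5:skeifeip {Adj,Adv}; 6:biagroip {Noun,Verb}; 7:bras {Conj}; 8:bras {Conj}; 9:bastex {Noun,Adv}; 10:ploirndon {Verb,Noun}.
Word 5 cannot be Adv — rule 4 would then fail for every completion. It is Adj.
Word 9 cannot be Adv — rule 4 would then fail for every completion. It is Noun.
Word 10 cannot be Verb — rule 3 would then fail for every completion. It is Noun.
Word 4 cannot be Noun — rule 2 would then fail for every completion. It is Verb.
Word 6 cannot be Noun — rule 2 would then fail for every completion. It is Verb.
Word 3 cannot be Noun — rule 3 would then fail for every completion. It is Adj.
The unique satisfying tagging is: Conj Conj Adj Verb Adj Verb Conj Conj Noun Noun.
Verifying each rule — rule 1 ✓; rule 2 ✓; rule 3 ✓; rule 4 ✓.

Conj Conj Adj Verb Adj Verb Conj Conj Noun Noun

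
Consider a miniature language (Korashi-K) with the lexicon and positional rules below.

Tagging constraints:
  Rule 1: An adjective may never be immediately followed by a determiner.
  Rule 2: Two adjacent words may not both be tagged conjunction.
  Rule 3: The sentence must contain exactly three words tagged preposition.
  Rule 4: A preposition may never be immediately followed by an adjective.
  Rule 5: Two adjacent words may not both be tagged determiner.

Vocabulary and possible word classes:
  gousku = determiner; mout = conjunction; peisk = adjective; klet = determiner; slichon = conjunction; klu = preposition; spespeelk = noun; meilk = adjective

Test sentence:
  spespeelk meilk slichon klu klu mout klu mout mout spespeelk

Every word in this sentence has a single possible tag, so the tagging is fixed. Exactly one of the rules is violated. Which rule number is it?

2

Fixed tagging: noun adjective conjunction preposition preposition conjunction preposition conjunction conjunction noun.
Applying the rules: R1 ✓, R2 ✗, R3 ✓, R4 ✓, R5 ✓.
Only rule 2 fails.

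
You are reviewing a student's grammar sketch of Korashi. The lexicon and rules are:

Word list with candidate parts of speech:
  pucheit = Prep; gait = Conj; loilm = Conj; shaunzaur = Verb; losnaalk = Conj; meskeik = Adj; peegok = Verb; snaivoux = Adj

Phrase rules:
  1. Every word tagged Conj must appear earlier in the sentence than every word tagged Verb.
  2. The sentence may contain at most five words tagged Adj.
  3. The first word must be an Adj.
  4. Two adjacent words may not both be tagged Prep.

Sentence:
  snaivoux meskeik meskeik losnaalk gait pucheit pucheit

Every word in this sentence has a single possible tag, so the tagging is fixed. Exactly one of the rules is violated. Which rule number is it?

Fixed tagging: Adj Adj Adj Conj Conj Prep Prep.
Checking each rule: R1 pass, R2 pass, R3 pass, R4 fail.
Only rule 4 fails.

4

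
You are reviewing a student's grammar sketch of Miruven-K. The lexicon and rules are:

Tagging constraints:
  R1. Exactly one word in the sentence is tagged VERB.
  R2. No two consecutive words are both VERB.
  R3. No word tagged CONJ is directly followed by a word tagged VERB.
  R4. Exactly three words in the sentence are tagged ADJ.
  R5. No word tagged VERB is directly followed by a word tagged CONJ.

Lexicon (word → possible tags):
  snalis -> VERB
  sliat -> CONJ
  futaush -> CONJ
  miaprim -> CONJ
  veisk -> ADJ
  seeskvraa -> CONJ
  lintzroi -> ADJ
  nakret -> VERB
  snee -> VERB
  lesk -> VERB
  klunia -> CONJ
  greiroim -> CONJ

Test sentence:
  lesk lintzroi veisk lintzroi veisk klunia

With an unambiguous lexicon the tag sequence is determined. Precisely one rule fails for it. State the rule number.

4

Fixed tagging: VERB ADJ ADJ ADJ ADJ CONJ.
Applying the rules: R1 holds, R2 holds, R3 holds, R4 violated, R5 holds.
Only rule 4 fails.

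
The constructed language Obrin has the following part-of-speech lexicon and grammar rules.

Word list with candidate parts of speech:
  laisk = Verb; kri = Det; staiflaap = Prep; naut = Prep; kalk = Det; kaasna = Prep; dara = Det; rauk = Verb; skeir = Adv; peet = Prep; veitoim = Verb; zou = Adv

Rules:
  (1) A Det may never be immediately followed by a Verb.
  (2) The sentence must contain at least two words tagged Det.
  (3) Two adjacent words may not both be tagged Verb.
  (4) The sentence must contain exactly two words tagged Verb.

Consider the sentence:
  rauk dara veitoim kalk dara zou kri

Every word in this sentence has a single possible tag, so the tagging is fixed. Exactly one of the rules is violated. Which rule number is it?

Fixed tagging: Verb Det Verb Det Det Adv Det.
Rule check: R1 fails, R2 ok, R3 ok, R4 ok.
Only rule 1 fails.

1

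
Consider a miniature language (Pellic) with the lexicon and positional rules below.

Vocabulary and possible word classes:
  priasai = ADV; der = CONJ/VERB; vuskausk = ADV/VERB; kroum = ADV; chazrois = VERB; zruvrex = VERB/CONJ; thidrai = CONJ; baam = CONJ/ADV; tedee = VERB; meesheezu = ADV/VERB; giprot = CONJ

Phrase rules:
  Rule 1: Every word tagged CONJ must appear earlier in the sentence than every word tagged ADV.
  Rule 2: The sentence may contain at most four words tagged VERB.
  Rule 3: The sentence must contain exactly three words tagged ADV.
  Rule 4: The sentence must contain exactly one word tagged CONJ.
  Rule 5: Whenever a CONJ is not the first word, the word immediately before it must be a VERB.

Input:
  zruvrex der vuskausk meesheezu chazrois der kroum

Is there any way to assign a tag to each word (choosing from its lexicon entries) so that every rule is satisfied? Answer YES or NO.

Candidates per position — 1:zruvrex {VERB,CONJ}; 2:der {CONJ,VERB}; 3:vuskausk {ADV,VERB}; 4:meesheezu {ADV,VERB}; 5:chazrois {VERB}; 6:der {CONJ,VERB}; 7:kroum {ADV}.
One satisfying assignment: CONJ VERB ADV ADV VERB VERB ADV.
Verifying each rule — rule 1 holds; rule 2 holds; rule 3 holds; rule 4 holds; rule 5 holds.

YES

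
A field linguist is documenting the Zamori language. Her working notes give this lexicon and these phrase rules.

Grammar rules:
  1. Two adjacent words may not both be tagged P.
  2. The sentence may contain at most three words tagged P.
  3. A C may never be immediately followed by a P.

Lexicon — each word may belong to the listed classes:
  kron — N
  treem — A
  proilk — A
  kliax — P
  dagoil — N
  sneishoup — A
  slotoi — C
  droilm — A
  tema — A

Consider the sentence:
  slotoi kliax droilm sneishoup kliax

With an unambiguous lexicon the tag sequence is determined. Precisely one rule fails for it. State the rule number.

3

Fixed tagging: C P A A P.
Rule check: R1 ok, R2 ok, R3 fails.
Only rule 3 fails.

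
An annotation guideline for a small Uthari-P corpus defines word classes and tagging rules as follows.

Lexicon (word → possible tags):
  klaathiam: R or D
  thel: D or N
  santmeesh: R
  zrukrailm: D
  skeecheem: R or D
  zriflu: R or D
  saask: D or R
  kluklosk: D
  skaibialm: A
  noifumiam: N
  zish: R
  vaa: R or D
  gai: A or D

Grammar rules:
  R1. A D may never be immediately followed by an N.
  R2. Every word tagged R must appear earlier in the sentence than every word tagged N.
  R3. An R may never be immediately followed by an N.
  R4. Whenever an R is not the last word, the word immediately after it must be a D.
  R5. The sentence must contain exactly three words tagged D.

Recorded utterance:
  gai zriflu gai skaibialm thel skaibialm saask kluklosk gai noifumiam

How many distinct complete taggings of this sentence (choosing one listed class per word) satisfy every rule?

4

Candidates per position — 1:gai {A,D}; 2:zriflu {R,D}; 3:gai {A,D}; 4:skaibialm {A}; 5:thel {D,N}; 6:skaibialm {A}; 7:saask {D,R}; 8:kluklosk {D}; 9:gai {A,D}; 10:noifumiam {N}.
There are 64 candidate sequences in total.
The sequences that satisfy every rule: A R D A D A R D A N; A R D A N A D D A N; A D A A D A R D A N; A D A A N A D D A N.
Count = 4.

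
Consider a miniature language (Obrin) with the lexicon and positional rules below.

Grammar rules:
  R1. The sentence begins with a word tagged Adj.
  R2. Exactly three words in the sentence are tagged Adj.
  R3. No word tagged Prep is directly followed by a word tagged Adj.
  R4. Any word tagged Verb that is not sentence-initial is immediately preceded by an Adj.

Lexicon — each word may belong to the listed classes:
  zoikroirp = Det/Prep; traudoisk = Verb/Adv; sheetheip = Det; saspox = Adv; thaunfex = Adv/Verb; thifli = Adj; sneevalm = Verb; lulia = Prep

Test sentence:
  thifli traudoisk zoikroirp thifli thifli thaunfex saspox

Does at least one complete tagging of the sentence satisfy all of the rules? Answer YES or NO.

YES

Candidates per position — 1:thifli {Adj}; 2:traudoisk {Verb,Adv}; 3:zoikroirp {Det,Prep}; 4:thifli {Adj}; 5:thifli {Adj}; 6:thaunfex {Adv,Verb}; 7:saspox {Adv}.
One satisfying assignment: Adj Adv Det Adj Adj Adv Adv.
Check: rule 1 ✓; rule 2 ✓; rule 3 ✓; rule 4 ✓.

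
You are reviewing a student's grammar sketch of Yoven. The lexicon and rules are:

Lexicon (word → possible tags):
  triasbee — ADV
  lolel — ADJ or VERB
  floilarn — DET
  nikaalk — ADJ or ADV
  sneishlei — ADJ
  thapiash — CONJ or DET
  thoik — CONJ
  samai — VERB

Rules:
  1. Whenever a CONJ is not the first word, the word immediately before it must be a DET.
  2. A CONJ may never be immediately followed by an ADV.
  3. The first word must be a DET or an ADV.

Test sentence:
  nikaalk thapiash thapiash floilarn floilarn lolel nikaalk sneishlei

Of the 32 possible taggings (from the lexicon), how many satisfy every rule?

8

Candidates per position — 1:nikaalk {ADJ,ADV}; 2:thapiash {CONJ,DET}; 3:thapiash {CONJ,DET}; 4:floilarn {DET}; 5:floilarn {DET}; 6:lolel {ADJ,VERB}; 7:nikaalk {ADJ,ADV}; 8:sneishlei {ADJ}.
There are 32 candidate sequences in total.
Checking each against the rules leaves 8 sequences.
Count = 8.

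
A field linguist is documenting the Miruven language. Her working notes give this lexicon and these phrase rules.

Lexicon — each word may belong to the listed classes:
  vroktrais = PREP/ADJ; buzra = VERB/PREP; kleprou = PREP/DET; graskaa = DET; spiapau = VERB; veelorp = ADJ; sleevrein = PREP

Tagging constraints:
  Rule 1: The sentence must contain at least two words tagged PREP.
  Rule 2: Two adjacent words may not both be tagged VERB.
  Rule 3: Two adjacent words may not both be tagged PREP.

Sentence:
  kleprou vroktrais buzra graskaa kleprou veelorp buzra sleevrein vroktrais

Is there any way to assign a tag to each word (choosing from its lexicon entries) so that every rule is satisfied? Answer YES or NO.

Candidates per position — 1:kleprou {PREP,DET}; 2:vroktrais {PREP,ADJ}; 3:buzra {VERB,PREP}; 4:graskaa {DET}; 5:kleprou {PREP,DET}; 6:veelorp {ADJ}; 7:buzra {VERB,PREP}; 8:sleevrein {PREP}; 9:vroktrais {PREP,ADJ}.
One satisfying assignment: PREP ADJ PREP DET PREP ADJ VERB PREP ADJ.
Verifying each rule — rule 1 satisfied; rule 2 satisfied; rule 3 satisfied.

YES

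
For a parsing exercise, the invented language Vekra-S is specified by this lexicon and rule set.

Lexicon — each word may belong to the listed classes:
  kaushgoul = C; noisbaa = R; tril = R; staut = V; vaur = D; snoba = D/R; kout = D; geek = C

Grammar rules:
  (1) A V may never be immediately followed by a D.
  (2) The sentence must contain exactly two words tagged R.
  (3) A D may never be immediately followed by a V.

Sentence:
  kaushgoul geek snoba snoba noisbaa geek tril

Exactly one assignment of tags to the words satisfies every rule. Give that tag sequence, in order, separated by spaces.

Candidates per position — 1:kaushgoul {C}; 2:geek {C}; 3:snoba {D,R}; 4:snoba {D,R}; 5:noisbaa {R}; 6:geek {C}; 7:tril {R}.
At position 3, choosing R makes rule 2 impossible to satisfy; hence D.
At position 4, choosing R makes rule 2 impossible to satisfy; hence D.
So the tagging must be: C C D D R C R.
Verifying each rule — rule 1 ok; rule 2 ok; rule 3 ok.

C C D D R C R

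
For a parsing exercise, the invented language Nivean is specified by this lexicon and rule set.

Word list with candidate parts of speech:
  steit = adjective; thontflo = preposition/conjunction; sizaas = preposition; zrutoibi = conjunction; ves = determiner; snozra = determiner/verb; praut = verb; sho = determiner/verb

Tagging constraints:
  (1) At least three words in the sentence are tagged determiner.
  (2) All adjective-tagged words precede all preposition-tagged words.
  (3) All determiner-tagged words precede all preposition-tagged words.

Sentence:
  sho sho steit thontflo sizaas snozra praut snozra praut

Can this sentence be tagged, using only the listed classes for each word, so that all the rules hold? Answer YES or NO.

NO

Candidates per position — 1:sho {determiner,verb}; 2:sho {determiner,verb}; 3:steit {adjective}; 4:thontflo {preposition,conjunction}; 5:sizaas {preposition}; 6:snozra {determiner,verb}; 7:praut {verb}; 8:snozra {determiner,verb}; 9:praut {verb}.
Every candidate sequence violates at least one rule; no consistent tagging exists.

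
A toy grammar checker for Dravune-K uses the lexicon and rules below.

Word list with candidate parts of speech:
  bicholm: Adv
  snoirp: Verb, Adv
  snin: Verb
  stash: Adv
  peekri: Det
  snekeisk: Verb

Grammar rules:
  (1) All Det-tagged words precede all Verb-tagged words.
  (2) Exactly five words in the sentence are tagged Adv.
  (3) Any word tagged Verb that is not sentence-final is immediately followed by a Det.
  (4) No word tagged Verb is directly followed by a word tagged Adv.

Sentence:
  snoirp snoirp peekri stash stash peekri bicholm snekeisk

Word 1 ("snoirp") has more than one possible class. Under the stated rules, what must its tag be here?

Adv

Candidates per position — 1:snoirp {Verb,Adv}; 2:snoirp {Verb,Adv}; 3:peekri {Det}; 4:stash {Adv}; 5:stash {Adv}; 6:peekri {Det}; 7:bicholm {Adv}; 8:snekeisk {Verb}.
If word 1 were Verb, no tagging could satisfy rule 1; so word 1 is Adv.
If word 2 were Verb, no tagging could satisfy rule 1; so word 2 is Adv.
The only consistent sequence is: Adv Adv Det Adv Adv Det Adv Verb.
Rule-by-rule: rule 1 ok; rule 2 ok; rule 3 ok; rule 4 ok.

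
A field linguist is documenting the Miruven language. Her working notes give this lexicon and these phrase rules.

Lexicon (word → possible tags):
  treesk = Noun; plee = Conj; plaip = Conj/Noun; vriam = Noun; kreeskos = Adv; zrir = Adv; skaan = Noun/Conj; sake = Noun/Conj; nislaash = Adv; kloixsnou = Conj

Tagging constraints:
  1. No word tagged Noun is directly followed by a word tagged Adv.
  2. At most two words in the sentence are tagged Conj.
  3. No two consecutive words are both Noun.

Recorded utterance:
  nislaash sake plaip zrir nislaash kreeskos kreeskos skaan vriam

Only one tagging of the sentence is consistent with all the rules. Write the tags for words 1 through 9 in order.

Adv Noun Conj Adv Adv Adv Adv Conj Noun

Candidates per position — 1:nislaash {Adv}; 2:sake {Noun,Conj}; 3:plaip {Conj,Noun}; 4:zrir {Adv}; 5:nislaash {Adv}; 6:kreeskos {Adv}; 7:kreeskos {Adv}; 8:skaan {Noun,Conj}; 9:vriam {Noun}.
If word 3 were Noun, no tagging could satisfy rule 1; so word 3 is Conj.
If word 8 were Noun, no tagging could satisfy rule 3; so word 8 is Conj.
If word 2 were Conj, no tagging could satisfy rule 2; so word 2 is Noun.
The unique satisfying tagging is: Adv Noun Conj Adv Adv Adv Adv Conj Noun.
Verifying each rule — rule 1 holds; rule 2 holds; rule 3 holds.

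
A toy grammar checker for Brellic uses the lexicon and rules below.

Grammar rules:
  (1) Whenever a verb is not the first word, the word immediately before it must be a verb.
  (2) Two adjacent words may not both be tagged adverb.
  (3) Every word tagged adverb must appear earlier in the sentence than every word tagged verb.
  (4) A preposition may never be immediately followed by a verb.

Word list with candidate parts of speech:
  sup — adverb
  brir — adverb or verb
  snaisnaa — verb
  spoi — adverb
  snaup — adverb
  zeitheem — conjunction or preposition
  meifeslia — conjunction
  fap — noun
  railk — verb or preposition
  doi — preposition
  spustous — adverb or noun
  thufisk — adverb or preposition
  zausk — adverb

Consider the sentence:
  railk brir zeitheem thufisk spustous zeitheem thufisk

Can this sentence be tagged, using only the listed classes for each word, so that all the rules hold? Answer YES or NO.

YES

Candidates per position — 1:railk {verb,preposition}; 2:brir {adverb,verb}; 3:zeitheem {conjunction,preposition}; 4:thufisk {adverb,preposition}; 5:spustous {adverb,noun}; 6:zeitheem {conjunction,preposition}; 7:thufisk {adverb,preposition}.
One satisfying assignment: preposition adverb conjunction preposition noun conjunction preposition.
Check: rule 1 satisfied; rule 2 satisfied; rule 3 satisfied; rule 4 satisfied.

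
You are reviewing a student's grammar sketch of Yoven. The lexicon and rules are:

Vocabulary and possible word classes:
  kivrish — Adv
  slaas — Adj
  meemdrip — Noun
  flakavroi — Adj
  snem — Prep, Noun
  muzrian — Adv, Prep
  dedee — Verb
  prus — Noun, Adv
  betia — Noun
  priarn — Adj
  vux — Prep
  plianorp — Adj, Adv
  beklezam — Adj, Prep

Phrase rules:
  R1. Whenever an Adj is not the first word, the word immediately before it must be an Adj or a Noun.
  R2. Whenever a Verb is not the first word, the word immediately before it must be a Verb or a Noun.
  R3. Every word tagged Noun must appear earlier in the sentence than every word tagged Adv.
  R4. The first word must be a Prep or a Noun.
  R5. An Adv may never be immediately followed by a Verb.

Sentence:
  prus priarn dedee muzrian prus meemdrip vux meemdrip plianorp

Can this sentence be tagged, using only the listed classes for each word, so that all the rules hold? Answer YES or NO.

Candidates per position — 1:prus {Noun,Adv}; 2:priarn {Adj}; 3:dedee {Verb}; 4:muzrian {Adv,Prep}; 5:prus {Noun,Adv}; 6:meemdrip {Noun}; 7:vux {Prep}; 8:meemdrip {Noun}; 9:plianorp {Adj,Adv}.
Rule 2 cannot be satisfied by any choice of tags from the lexicon.
So there is no consistent tagging.

NO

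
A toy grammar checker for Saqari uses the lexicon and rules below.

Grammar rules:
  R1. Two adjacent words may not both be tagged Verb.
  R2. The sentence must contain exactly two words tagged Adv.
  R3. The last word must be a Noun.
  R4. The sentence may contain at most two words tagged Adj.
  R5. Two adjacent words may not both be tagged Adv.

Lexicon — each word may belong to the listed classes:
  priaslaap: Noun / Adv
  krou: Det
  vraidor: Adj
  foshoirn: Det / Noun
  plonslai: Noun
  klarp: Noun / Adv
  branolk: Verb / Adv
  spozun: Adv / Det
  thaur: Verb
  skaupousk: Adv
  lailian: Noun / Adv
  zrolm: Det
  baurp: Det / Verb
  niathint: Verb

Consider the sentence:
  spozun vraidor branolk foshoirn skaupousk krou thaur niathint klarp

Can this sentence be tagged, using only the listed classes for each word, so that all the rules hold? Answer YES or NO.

NO

Candidates per position — 1:spozun {Adv,Det}; 2:vraidor {Adj}; 3:branolk {Verb,Adv}; 4:foshoirn {Det,Noun}; 5:skaupousk {Adv}; 6:krou {Det}; 7:thaur {Verb}; 8:niathint {Verb}; 9:klarp {Noun,Adv}.
Rule 1 cannot be satisfied by any choice of tags from the lexicon.
So there is no consistent tagging.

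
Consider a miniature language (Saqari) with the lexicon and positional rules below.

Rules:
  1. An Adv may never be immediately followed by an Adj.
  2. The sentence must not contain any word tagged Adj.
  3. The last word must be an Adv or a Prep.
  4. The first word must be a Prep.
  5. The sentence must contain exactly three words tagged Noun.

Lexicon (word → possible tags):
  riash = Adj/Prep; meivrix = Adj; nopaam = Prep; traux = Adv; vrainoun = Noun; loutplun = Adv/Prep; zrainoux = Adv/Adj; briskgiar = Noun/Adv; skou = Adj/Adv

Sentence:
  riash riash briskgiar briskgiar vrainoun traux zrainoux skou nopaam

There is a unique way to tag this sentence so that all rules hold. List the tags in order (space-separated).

Candidates per position — 1:riash {Adj,Prep}; 2:riash {Adj,Prep}; 3:briskgiar {Noun,Adv}; 4:briskgiar {Noun,Adv}; 5:vrainoun {Noun}; 6:traux {Adv}; 7:zrainoux {Adv,Adj}; 8:skou {Adj,Adv}; 9:nopaam {Prep}.
Position 1: Adj is ruled out by rule 2; that leaves Prep.
Position 2: Adj is ruled out by rule 2; that leaves Prep.
Position 3: Adv is ruled out by rule 5; that leaves Noun.
Position 4: Adv is ruled out by rule 5; that leaves Noun.
Position 7: Adj is ruled out by rule 1; that leaves Adv.
Position 8: Adj is ruled out by rule 1; that leaves Adv.
The unique satisfying tagging is: Prep Prep Noun Noun Noun Adv Adv Adv Prep.
Rule-by-rule: rule 1 ✓; rule 2 ✓; rule 3 ✓; rule 4 ✓; rule 5 ✓.

Prep Prep Noun Noun Noun Adv Adv Adv Prep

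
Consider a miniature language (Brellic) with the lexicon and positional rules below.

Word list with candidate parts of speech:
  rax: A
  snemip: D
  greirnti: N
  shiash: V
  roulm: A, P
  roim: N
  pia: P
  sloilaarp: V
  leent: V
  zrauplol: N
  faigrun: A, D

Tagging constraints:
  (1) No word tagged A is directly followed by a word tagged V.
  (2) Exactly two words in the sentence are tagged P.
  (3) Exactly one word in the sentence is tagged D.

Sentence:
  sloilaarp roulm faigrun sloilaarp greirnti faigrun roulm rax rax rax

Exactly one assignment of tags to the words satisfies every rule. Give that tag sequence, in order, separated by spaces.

Candidates per position — 1:sloilaarp {V}; 2:roulm {A,P}; 3:faigrun {A,D}; 4:sloilaarp {V}; 5:greirnti {N}; 6:faigrun {A,D}; 7:roulm {A,P}; 8:rax {A}; 9:rax {A}; 10:rax {A}.
Position 2: A is ruled out by rule 2; that leaves P.
Position 3: A is ruled out by rule 1; that leaves D.
Position 6: D is ruled out by rule 3; that leaves A.
Position 7: A is ruled out by rule 2; that leaves P.
So the tagging must be: V P D V N A P A A A.
Rule-by-rule: rule 1 holds; rule 2 holds; rule 3 holds.

V P D V N A P A A A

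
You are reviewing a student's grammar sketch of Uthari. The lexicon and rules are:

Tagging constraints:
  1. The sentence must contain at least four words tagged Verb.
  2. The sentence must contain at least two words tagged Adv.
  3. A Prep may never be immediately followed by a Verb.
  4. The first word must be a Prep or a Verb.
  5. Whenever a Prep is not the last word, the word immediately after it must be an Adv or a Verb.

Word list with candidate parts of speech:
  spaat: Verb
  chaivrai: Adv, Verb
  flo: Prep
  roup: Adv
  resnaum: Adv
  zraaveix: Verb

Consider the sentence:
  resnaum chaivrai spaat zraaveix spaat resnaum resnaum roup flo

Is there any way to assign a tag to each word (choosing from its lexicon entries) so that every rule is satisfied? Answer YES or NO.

NO

Candidates per position — 1:resnaum {Adv}; 2:chaivrai {Adv,Verb}; 3:spaat {Verb}; 4:zraaveix {Verb}; 5:spaat {Verb}; 6:resnaum {Adv}; 7:resnaum {Adv}; 8:roup {Adv}; 9:flo {Prep}.
Rule 4 cannot be satisfied by any choice of tags from the lexicon.
So there is no consistent tagging.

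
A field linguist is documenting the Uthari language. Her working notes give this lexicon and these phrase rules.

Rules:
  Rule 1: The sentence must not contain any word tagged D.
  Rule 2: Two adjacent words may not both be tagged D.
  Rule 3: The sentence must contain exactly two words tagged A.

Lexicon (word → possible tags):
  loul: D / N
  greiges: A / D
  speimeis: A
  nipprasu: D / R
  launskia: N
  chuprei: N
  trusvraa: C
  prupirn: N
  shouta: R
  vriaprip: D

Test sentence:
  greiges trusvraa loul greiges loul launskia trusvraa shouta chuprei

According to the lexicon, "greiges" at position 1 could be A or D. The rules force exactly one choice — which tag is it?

A

Candidates per position — 1:greiges {A,D}; 2:trusvraa {C}; 3:loul {D,N}; 4:greiges {A,D}; 5:loul {D,N}; 6:launskia {N}; 7:trusvraa {C}; 8:shouta {R}; 9:chuprei {N}.
At position 1, choosing D makes rule 1 impossible to satisfy; hence A.
At position 3, choosing D makes rule 1 impossible to satisfy; hence N.
At position 4, choosing D makes rule 1 impossible to satisfy; hence A.
At position 5, choosing D makes rule 1 impossible to satisfy; hence N.
So the tagging must be: A C N A N N C R N.
Rule-by-rule: rule 1 holds; rule 2 holds; rule 3 holds.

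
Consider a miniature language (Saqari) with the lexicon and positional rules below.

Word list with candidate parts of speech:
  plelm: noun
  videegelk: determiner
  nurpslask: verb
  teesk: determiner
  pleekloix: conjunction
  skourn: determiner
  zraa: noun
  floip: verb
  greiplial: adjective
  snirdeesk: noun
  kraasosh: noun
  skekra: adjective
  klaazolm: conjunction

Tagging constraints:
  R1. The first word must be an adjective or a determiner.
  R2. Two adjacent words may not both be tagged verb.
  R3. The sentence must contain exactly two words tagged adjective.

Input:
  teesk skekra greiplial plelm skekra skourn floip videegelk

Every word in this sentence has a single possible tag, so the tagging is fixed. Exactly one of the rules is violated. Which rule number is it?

Fixed tagging: determiner adjective adjective noun adjective determiner verb determiner.
Applying the rules: R1 pass, R2 pass, R3 fail.
Only rule 3 fails.

3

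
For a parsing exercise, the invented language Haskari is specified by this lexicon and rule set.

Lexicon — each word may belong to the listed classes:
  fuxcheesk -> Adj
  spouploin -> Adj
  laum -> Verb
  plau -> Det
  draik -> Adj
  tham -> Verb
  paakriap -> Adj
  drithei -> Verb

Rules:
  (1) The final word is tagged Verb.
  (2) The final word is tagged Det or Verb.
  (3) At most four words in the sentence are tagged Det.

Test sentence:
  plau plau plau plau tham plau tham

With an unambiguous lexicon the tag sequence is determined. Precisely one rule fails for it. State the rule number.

3

Fixed tagging: Det Det Det Det Verb Det Verb.
Rule check: R1 holds, R2 holds, R3 violated.
Only rule 3 fails.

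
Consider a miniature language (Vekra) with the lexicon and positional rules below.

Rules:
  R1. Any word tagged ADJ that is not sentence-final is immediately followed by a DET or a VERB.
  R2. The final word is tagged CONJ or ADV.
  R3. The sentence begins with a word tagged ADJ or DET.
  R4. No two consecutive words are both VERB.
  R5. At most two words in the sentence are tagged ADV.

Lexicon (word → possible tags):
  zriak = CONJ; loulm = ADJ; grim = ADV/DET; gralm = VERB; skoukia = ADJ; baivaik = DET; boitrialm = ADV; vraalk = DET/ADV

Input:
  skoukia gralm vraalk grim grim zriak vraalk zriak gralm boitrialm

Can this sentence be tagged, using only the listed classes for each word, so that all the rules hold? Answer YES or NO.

Candidates per position — 1:skoukia {ADJ}; 2:gralm {VERB}; 3:vraalk {DET,ADV}; 4:grim {ADV,DET}; 5:grim {ADV,DET}; 6:zriak {CONJ}; 7:vraalk {DET,ADV}; 8:zriak {CONJ}; 9:gralm {VERB}; 10:boitrialm {ADV}.
One satisfying assignment: ADJ VERB DET DET DET CONJ ADV CONJ VERB ADV.
Verifying each rule — rule 1 holds; rule 2 holds; rule 3 holds; rule 4 holds; rule 5 holds.

YES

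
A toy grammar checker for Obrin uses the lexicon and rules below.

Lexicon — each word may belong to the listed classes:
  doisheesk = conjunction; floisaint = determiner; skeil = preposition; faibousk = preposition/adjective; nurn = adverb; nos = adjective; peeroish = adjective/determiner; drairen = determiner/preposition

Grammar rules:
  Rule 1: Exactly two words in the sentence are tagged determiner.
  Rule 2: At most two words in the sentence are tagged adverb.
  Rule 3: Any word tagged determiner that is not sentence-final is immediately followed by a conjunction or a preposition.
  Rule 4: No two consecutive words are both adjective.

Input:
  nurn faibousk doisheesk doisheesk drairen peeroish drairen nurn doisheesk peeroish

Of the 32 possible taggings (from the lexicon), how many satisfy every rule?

Candidates per position — 1:nurn {adverb}; 2:faibousk {preposition,adjective}; 3:doisheesk {conjunction}; 4:doisheesk {conjunction}; 5:drairen {determiner,preposition}; 6:peeroish {adjective,determiner}; 7:drairen {determiner,preposition}; 8:nurn {adverb}; 9:doisheesk {conjunction}; 10:peeroish {adjective,determiner}.
There are 32 candidate sequences in total.
The sequences that satisfy every rule: adverb preposition conjunction conjunction preposition determiner preposition adverb conjunction determiner; adverb adjective conjunction conjunction preposition determiner preposition adverb conjunction determiner.
Count = 2.

2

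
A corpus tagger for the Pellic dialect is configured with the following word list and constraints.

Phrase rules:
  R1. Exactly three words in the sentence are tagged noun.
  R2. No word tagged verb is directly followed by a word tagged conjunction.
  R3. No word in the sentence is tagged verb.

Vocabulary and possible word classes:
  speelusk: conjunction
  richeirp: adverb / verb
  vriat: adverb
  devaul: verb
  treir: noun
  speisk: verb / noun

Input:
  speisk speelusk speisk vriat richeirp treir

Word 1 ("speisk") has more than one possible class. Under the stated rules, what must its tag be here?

noun

Candidates per position — 1:speisk {verb,noun}; 2:speelusk {conjunction}; 3:speisk {verb,noun}; 4:vriat {adverb}; 5:richeirp {adverb,verb}; 6:treir {noun}.
At position 1, choosing verb makes rule 1 impossible to satisfy; hence noun.
At position 3, choosing verb makes rule 1 impossible to satisfy; hence noun.
At position 5, choosing verb makes rule 3 impossible to satisfy; hence adverb.
So the tagging must be: noun conjunction noun adverb adverb noun.
Rule-by-rule: rule 1 ✓; rule 2 ✓; rule 3 ✓.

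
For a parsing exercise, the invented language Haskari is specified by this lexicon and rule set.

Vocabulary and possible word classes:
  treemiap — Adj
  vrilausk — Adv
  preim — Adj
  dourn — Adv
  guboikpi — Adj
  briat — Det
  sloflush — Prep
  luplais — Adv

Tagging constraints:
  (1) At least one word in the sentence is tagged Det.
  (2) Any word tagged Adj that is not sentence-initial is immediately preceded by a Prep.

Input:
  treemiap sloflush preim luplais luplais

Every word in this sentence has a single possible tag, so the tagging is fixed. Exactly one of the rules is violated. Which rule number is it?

Fixed tagging: Adj Prep Adj Adv Adv.
Rule check: R1 violated, R2 holds.
Only rule 1 fails.

1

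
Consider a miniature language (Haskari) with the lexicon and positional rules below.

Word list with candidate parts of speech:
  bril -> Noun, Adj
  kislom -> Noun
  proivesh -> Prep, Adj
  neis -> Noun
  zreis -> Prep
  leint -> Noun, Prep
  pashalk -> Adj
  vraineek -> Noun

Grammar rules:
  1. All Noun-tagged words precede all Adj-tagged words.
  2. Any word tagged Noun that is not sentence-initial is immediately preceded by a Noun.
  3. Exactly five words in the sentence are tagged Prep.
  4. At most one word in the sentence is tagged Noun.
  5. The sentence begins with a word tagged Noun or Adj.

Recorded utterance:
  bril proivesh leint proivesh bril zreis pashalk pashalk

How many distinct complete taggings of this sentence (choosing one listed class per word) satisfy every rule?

0

Candidates per position — 1:bril {Noun,Adj}; 2:proivesh {Prep,Adj}; 3:leint {Noun,Prep}; 4:proivesh {Prep,Adj}; 5:bril {Noun,Adj}; 6:zreis {Prep}; 7:pashalk {Adj}; 8:pashalk {Adj}.
There are 32 candidate sequences in total.
Rule 3 cannot be satisfied by any choice of tags from the lexicon.
So there is no consistent tagging.
Count = 0.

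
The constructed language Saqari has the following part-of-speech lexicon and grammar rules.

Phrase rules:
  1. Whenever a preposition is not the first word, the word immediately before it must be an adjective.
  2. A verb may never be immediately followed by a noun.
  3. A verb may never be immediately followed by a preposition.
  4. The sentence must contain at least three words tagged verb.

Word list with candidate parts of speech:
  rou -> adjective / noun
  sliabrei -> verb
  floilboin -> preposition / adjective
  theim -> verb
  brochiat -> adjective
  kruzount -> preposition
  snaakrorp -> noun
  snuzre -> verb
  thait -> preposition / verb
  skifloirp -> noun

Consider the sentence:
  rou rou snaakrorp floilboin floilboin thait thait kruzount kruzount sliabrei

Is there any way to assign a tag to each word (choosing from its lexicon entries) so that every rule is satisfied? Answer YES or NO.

Candidates per position — 1:rou {adjective,noun}; 2:rou {adjective,noun}; 3:snaakrorp {noun}; 4:floilboin {preposition,adjective}; 5:floilboin {preposition,adjective}; 6:thait {preposition,verb}; 7:thait {preposition,verb}; 8:kruzount {preposition}; 9:kruzount {preposition}; 10:sliabrei {verb}.
Rule 1 cannot be satisfied by any choice of tags from the lexicon.
So there is no consistent tagging.

NO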